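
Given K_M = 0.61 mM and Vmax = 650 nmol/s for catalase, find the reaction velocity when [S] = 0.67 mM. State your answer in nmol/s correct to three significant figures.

340 nmol/s

[S]/(Km+[S]) = 0.67/1.280 = 0.5234, the fractional saturation.
v = 0.5234 × Vmax = 0.5234 × 650 = 340 nmol/s.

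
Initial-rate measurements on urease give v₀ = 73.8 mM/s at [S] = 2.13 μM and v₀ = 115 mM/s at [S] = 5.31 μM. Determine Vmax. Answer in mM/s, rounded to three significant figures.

184 mM/s

From v = Vmax[S]/(Km+[S]), each point gives Vmax = v(Km+[S])/[S].
Equating: 73.8(Km+2.13)/2.13 = 115(Km+5.31)/5.31.
34.65·Km + 73.8 = 21.66·Km + 115, so (34.65 − 21.66)·Km = 115 − 73.8.
Km = 41.20/12.99 = 3.17 μM; then Vmax = 73.8(3.17+2.13)/2.13 = 184 mM/s.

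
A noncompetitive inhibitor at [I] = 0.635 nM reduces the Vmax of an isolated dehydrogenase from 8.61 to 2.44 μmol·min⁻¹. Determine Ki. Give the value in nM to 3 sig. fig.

0.251 nM

Noncompetitive: Vmax,app = Vmax/α with α = 1 + [I]/Ki.
α = Vmax/Vmax,app = 8.61/2.44 = 3.529.
Since α = 1 + [I]/Ki, [I]/Ki = 3.529 − 1 = 2.529 and Ki = 0.635/2.529 = 0.251 nM.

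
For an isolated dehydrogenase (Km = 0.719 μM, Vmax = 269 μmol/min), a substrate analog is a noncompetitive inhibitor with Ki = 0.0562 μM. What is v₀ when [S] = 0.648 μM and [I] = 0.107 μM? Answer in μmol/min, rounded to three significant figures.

With α = 1 + [I]/Ki = 1 + 0.107/0.0562 = 2.904, the noncompetitive rate law is v = (Vmax/α)·[S] / (Km + [S]).
v = (269/2.904)×0.648 / (0.719 + 0.648) = 60.03/1.367 = 43.9 μmol/min.

43.9 μmol/min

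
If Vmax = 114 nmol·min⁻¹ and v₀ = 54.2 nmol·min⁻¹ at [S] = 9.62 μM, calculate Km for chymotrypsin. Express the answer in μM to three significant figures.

From v = Vmax[S]/(Km+[S]), Km = [S](Vmax − v)/v.
Km = 9.62 × (114 − 54.2) / 54.2 = 575.3/54.2 = 10.6 μM.

10.6 μM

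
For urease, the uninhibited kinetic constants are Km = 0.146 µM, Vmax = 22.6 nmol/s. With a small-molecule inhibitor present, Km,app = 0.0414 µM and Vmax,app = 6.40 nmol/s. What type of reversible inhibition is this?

Both Km and Vmax decrease by the same factor (~3.53-fold) — characteristic of uncompetitive inhibition.

uncompetitive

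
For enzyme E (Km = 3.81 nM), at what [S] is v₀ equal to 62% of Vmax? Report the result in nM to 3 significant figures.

6.22 nM

v/Vmax = [S]/(Km+[S]) = 0.62, so [S] = Km·0.62/(1 − 0.62) = 3.81 × 1.632.
[S] = 6.22 nM.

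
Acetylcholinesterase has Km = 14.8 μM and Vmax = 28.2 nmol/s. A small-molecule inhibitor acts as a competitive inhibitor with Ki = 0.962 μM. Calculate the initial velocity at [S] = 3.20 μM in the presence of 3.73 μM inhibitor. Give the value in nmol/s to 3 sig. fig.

With α = 1 + [I]/Ki = 1 + 3.73/0.962 = 4.877, the competitive rate law is v = Vmax[S] / (αKm + [S]).
v = 28.2×3.20 / (4.877×14.8 + 3.20) = 90.24/75.38 = 1.20 nmol/s.

1.20 nmol/s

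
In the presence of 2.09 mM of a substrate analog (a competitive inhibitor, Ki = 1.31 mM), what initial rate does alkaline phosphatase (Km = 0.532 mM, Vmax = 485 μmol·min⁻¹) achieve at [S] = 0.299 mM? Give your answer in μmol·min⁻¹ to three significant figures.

86.3 μmol·min⁻¹

α = 1 + [I]/Ki = 1 + 2.09/1.31 = 2.595.
For a competitive inhibitor, Vmax is unchanged and the apparent Km becomes α·Km: Km,app = 1.38 mM, Vmax,app = 485 μmol·min⁻¹.
v = Vmax,app·[S]/(Km,app + [S]) = 485 × 0.299/(1.38 + 0.299) = 86.3 μmol·min⁻¹.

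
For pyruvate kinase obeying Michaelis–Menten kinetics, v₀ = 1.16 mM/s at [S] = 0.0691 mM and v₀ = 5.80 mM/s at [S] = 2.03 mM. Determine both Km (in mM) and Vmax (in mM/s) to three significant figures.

From v = Vmax[S]/(Km+[S]), each point gives Vmax = v(Km+[S])/[S].
Equating: 1.16(Km+0.0691)/0.0691 = 5.80(Km+2.03)/2.03.
16.79·Km + 1.16 = 2.857·Km + 5.80, so (16.79 − 2.857)·Km = 5.80 − 1.16.
Km = 4.640/13.93 = 0.333 mM; then Vmax = 1.16(0.333+0.0691)/0.0691 = 6.75 mM/s.

Km = 0.333 mM; Vmax = 6.75 mM/s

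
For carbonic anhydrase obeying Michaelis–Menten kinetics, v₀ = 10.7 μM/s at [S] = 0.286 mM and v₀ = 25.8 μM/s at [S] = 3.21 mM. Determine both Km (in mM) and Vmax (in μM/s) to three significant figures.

Km = 0.514 mM; Vmax = 29.9 μM/s

From v = Vmax[S]/(Km+[S]), each point gives Vmax = v(Km+[S])/[S].
Equating: 10.7(Km+0.286)/0.286 = 25.8(Km+3.21)/3.21.
37.41·Km + 10.7 = 8.037·Km + 25.8, so (37.41 − 8.037)·Km = 25.8 − 10.7.
Km = 15.10/29.38 = 0.514 mM; then Vmax = 10.7(0.514+0.286)/0.286 = 29.9 μM/s.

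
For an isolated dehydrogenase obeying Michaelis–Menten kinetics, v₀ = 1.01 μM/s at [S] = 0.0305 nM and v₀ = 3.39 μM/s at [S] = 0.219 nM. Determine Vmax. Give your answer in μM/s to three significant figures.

In reciprocal form, 1/v = (Km/Vmax)·(1/[S]) + 1/Vmax. The two points give (1/[S], 1/v) = (32.79, 0.9901) and (4.566, 0.2950).
Slope = (0.9901 − 0.2950)/(32.79 − 4.566) = 0.02463; intercept = 0.9901 − 0.02463×32.79 = 0.1825.
Vmax = 1/intercept = 5.48 μM/s; Km = slope × Vmax = 0.02463 × 5.48 = 0.135 nM.

5.48 μM/s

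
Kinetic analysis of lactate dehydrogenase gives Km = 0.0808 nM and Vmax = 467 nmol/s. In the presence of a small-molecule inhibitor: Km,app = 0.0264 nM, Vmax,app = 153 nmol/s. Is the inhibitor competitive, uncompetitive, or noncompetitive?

uncompetitive

Both Km and Vmax decrease by the same factor (~3.06-fold) — characteristic of uncompetitive inhibition.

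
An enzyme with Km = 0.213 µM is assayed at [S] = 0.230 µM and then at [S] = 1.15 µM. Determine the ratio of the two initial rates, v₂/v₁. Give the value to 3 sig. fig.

1.63

Since Vmax cancels, v₂/v₁ = [S]₂(Km+[S]₁) / [S]₁(Km+[S]₂).
= 1.15×(0.213+0.230) / (0.230×(0.213+1.15)) = 0.5094/0.3135 = 1.63.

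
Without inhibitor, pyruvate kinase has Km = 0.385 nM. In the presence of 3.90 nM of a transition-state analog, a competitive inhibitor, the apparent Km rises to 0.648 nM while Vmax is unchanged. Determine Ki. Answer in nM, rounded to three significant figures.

5.71 nM

Competitive: Km,app = α·Km with α = 1 + [I]/Ki.
α = Km,app/Km = 0.648/0.385 = 1.683.
Since α = 1 + [I]/Ki, [I]/Ki = 1.683 − 1 = 0.6831 and Ki = 3.90/0.6831 = 5.71 nM.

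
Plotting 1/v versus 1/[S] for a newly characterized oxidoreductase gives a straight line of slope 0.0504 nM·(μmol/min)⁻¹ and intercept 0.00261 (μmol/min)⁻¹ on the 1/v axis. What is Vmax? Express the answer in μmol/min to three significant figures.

383 μmol/min

The y-intercept of a Lineweaver–Burk plot equals 1/Vmax, so Vmax = 1/0.00261 = 383 μmol/min.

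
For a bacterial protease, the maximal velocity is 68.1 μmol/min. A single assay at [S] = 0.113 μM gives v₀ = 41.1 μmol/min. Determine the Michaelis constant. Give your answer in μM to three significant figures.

0.0742 μM

v/Vmax = 41.1/68.1 = 0.6035 = [S]/(Km+[S]).
So Km + [S] = [S]/0.6035 = 0.1872 μM, giving Km = 0.1872 − 0.113 = 0.0742 μM.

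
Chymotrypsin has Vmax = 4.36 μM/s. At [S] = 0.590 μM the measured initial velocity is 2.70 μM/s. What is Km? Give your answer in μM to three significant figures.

0.363 μM

From v = Vmax[S]/(Km+[S]), Km = [S](Vmax − v)/v.
Km = 0.590 × (4.36 − 2.70) / 2.70 = 0.9794/2.70 = 0.363 μM.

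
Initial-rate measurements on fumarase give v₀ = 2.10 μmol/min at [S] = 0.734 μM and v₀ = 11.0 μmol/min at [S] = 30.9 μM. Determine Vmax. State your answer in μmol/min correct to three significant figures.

In reciprocal form, 1/v = (Km/Vmax)·(1/[S]) + 1/Vmax. The two points give (1/[S], 1/v) = (1.362, 0.4762) and (0.03236, 0.09091).
Slope = (0.4762 − 0.09091)/(1.362 − 0.03236) = 0.2897; intercept = 0.4762 − 0.2897×1.362 = 0.08153.
Vmax = 1/intercept = 12.3 μmol/min; Km = slope × Vmax = 0.2897 × 12.3 = 3.55 μM.

12.3 μmol/min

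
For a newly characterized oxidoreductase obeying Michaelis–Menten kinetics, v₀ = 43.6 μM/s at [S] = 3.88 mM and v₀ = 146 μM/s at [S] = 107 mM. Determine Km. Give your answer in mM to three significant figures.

From v = Vmax[S]/(Km+[S]), each point gives Vmax = v(Km+[S])/[S].
Equating: 43.6(Km+3.88)/3.88 = 146(Km+107)/107.
11.24·Km + 43.6 = 1.364·Km + 146, so (11.24 − 1.364)·Km = 146 − 43.6.
Km = 102.4/9.873 = 10.4 mM; then Vmax = 43.6(10.4+3.88)/3.88 = 160 μM/s.

10.4 mM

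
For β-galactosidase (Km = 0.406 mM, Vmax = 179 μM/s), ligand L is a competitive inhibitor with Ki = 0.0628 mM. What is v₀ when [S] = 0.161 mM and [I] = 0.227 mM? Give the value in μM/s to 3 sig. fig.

With α = 1 + [I]/Ki = 1 + 0.227/0.0628 = 4.615, the competitive rate law is v = Vmax[S] / (αKm + [S]).
v = 179×0.161 / (4.615×0.406 + 0.161) = 28.82/2.035 = 14.2 μM/s.

14.2 μM/s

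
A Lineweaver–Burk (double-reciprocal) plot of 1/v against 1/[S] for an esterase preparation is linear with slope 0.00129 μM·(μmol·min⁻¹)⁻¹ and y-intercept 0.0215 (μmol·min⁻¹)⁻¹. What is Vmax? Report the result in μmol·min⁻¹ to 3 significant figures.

46.5 μmol·min⁻¹

The y-intercept of a Lineweaver–Burk plot equals 1/Vmax, so Vmax = 1/0.0215 = 46.5 μmol·min⁻¹.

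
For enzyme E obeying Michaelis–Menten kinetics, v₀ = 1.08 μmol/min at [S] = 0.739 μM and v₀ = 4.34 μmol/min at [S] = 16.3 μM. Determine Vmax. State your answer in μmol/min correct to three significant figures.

5.07 μmol/min

From v = Vmax[S]/(Km+[S]), each point gives Vmax = v(Km+[S])/[S].
Equating: 1.08(Km+0.739)/0.739 = 4.34(Km+16.3)/16.3.
1.461·Km + 1.08 = 0.2663·Km + 4.34, so (1.461 − 0.2663)·Km = 4.34 − 1.08.
Km = 3.260/1.195 = 2.73 μM; then Vmax = 1.08(2.73+0.739)/0.739 = 5.07 μmol/min.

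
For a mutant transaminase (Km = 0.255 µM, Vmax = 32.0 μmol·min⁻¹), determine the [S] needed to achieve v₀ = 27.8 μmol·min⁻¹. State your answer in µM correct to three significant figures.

The required fractional saturation is v/Vmax = 27.8/32.0 = 0.8688.
Then [S]/(Km+[S]) = 0.8688 ⇒ [S] = 0.255 × 0.8688/(1 − 0.8688) = 1.69 µM.

1.69 µM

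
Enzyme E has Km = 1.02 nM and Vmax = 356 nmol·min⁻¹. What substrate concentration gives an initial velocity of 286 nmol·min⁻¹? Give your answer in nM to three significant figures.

Rearranging v = Vmax[S]/(Km+[S]) gives [S] = Km·v/(Vmax − v).
[S] = 1.02 × 286 / (356 − 286) = 291.7/70.00 = 4.17 nM.

4.17 nM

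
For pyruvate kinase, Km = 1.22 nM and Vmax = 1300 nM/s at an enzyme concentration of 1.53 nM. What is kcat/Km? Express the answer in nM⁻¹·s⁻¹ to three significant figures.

696 nM⁻¹·s⁻¹

kcat = Vmax/[E]total = 1300/1.53 = 850 s⁻¹.
kcat/Km = 850/1.22 = 696 nM⁻¹·s⁻¹.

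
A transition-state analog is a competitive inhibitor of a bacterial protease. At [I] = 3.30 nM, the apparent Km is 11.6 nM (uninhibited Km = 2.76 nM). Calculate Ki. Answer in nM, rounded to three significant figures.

1.03 nM

Competitive: Km,app = α·Km with α = 1 + [I]/Ki.
α = Km,app/Km = 11.6/2.76 = 4.203.
Ki = [I]/(α − 1) = 3.30/3.203 = 1.03 nM.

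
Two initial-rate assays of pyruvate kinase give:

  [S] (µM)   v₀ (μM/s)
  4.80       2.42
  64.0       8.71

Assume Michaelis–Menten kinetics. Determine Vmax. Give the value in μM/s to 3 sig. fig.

11.0 μM/s

In reciprocal form, 1/v = (Km/Vmax)·(1/[S]) + 1/Vmax. The two points give (1/[S], 1/v) = (0.2083, 0.4132) and (0.01562, 0.1148).
Slope = (0.4132 − 0.1148)/(0.2083 − 0.01562) = 1.549; intercept = 0.4132 − 1.549×0.2083 = 0.09061.
Vmax = 1/intercept = 11.0 μM/s; Km = slope × Vmax = 1.549 × 11.0 = 17.1 µM.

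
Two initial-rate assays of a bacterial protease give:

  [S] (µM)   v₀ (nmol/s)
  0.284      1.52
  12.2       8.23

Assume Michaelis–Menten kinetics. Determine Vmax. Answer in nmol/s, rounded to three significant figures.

9.20 nmol/s

In reciprocal form, 1/v = (Km/Vmax)·(1/[S]) + 1/Vmax. The two points give (1/[S], 1/v) = (3.521, 0.6579) and (0.08197, 0.1215).
Slope = (0.6579 − 0.1215)/(3.521 − 0.08197) = 0.1560; intercept = 0.6579 − 0.1560×3.521 = 0.1087.
Vmax = 1/intercept = 9.20 nmol/s; Km = slope × Vmax = 0.1560 × 9.20 = 1.43 µM.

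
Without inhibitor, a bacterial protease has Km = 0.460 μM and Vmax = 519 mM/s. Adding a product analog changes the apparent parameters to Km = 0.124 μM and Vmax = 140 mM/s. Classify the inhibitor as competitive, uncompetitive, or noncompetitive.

uncompetitive

Both Km and Vmax decrease by the same factor (~3.72-fold) — characteristic of uncompetitive inhibition.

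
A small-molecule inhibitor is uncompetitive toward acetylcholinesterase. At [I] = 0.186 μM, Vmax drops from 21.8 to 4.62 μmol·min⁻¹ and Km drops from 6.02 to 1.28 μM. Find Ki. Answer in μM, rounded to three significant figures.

0.0500 μM

Uncompetitive: Vmax,app = Vmax/α (and Km,app = Km/α) with α = 1 + [I]/Ki.
α = Vmax/Vmax,app = 21.8/4.62 = 4.719.
Since α = 1 + [I]/Ki, [I]/Ki = 4.719 − 1 = 3.719 and Ki = 0.186/3.719 = 0.0500 μM.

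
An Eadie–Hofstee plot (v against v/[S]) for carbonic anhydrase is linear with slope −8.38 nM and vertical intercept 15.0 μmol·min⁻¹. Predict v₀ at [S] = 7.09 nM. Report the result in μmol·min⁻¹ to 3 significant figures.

In the Eadie–Hofstee form v = Vmax − Km·(v/[S]), the slope is −Km and the intercept is Vmax, so Km = 8.38 nM and Vmax = 15.0 μmol·min⁻¹.
v = 15.0 × 7.09/(8.38 + 7.09) = 6.87 μmol·min⁻¹.

6.87 μmol·min⁻¹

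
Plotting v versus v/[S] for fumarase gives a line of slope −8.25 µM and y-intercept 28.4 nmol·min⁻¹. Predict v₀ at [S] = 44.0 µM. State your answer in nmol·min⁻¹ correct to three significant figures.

In the Eadie–Hofstee form v = Vmax − Km·(v/[S]), the slope is −Km and the intercept is Vmax, so Km = 8.25 µM and Vmax = 28.4 nmol·min⁻¹.
v = 28.4 × 44.0/(8.25 + 44.0) = 23.9 nmol·min⁻¹.

23.9 nmol·min⁻¹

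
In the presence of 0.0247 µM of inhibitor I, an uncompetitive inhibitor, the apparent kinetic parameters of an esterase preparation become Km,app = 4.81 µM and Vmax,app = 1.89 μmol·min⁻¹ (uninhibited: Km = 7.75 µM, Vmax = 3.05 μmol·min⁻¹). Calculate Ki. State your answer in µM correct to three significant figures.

0.0402 µM

Uncompetitive: Vmax,app = Vmax/α (and Km,app = Km/α) with α = 1 + [I]/Ki.
α = Vmax/Vmax,app = 3.05/1.89 = 1.614.
Ki = [I]/(α − 1) = 0.0247/0.6138 = 0.0402 µM.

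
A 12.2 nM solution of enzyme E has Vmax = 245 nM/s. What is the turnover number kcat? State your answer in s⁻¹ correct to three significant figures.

kcat = Vmax/[E]total = 245 nM/s / 12.2 nM = 20.1 s⁻¹.

20.1 s⁻¹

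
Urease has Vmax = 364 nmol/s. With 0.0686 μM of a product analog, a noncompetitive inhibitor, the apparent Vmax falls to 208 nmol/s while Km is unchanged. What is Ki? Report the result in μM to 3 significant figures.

0.0915 μM

Noncompetitive: Vmax,app = Vmax/α with α = 1 + [I]/Ki.
α = Vmax/Vmax,app = 364/208 = 1.750.
Ki = [I]/(α − 1) = 0.0686/0.7500 = 0.0915 μM.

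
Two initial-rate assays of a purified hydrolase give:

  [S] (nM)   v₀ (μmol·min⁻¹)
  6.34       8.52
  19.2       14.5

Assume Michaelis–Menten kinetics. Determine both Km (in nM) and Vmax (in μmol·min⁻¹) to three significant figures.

Km = 10.2 nM; Vmax = 22.2 μmol·min⁻¹

In reciprocal form, 1/v = (Km/Vmax)·(1/[S]) + 1/Vmax. The two points give (1/[S], 1/v) = (0.1577, 0.1174) and (0.05208, 0.06897).
Slope = (0.1174 − 0.06897)/(0.1577 − 0.05208) = 0.4582; intercept = 0.1174 − 0.4582×0.1577 = 0.04510.
Vmax = 1/intercept = 22.2 μmol·min⁻¹; Km = slope × Vmax = 0.4582 × 22.2 = 10.2 nM.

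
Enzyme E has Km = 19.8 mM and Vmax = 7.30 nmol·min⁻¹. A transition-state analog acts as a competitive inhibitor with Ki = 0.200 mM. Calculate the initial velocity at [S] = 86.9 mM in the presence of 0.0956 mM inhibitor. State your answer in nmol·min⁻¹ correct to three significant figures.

5.46 nmol·min⁻¹

α = 1 + [I]/Ki = 1 + 0.0956/0.200 = 1.478.
For a competitive inhibitor, Vmax is unchanged and the apparent Km becomes α·Km: Km,app = 29.3 mM, Vmax,app = 7.30 nmol·min⁻¹.
v = Vmax,app·[S]/(Km,app + [S]) = 7.30 × 86.9/(29.3 + 86.9) = 5.46 nmol·min⁻¹.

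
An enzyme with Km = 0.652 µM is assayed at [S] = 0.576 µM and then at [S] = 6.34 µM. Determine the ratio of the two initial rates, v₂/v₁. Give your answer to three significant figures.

1.93

The fractional saturations are [S]/(Km+[S]) = 0.576/1.228 = 0.4691 and 6.34/6.992 = 0.9068.
v₂/v₁ is just their ratio: 0.9068/0.4691 = 1.93.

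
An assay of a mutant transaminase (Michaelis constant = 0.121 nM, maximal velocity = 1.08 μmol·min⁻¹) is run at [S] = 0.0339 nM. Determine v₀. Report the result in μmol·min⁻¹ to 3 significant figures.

0.236 μmol·min⁻¹

v = Vmax·[S]/(Km + [S]) = 1.08 × 0.0339 / (0.121 + 0.0339)
  = 0.03661 / 0.1549 = 0.236 μmol·min⁻¹.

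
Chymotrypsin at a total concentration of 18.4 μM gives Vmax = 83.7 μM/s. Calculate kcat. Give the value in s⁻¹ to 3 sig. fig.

kcat = Vmax/[E]total = 83.7 μM/s / 18.4 μM = 4.55 s⁻¹.

4.55 s⁻¹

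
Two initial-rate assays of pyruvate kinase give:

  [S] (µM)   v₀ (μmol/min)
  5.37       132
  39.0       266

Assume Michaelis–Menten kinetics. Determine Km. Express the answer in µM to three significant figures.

From v = Vmax[S]/(Km+[S]), each point gives Vmax = v(Km+[S])/[S].
Equating: 132(Km+5.37)/5.37 = 266(Km+39.0)/39.0.
24.58·Km + 132 = 6.821·Km + 266, so (24.58 − 6.821)·Km = 266 − 132.
Km = 134.0/17.76 = 7.54 µM; then Vmax = 132(7.54+5.37)/5.37 = 317 μmol/min.

7.54 µM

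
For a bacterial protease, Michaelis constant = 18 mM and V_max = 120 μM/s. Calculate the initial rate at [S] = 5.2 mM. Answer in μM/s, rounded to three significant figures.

26.9 μM/s

v = Vmax·[S]/(Km + [S]) = 120 × 5.2 / (18 + 5.2)
  = 624.0 / 23.20 = 26.9 μM/s.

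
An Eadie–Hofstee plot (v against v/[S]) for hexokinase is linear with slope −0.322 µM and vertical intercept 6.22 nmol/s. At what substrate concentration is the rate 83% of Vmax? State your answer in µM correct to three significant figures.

1.57 µM

The Eadie–Hofstee slope gives Km = 0.322 µM (slope = −Km).
v/Vmax = [S]/(Km+[S]) = 0.83 ⇒ [S] = Km·0.83/(1−0.83) = 0.322 × 4.882 = 1.57 µM.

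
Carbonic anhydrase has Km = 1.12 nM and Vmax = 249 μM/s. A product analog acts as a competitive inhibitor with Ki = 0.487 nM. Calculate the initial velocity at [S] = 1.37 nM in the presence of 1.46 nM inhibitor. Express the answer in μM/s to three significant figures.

58.3 μM/s

With α = 1 + [I]/Ki = 1 + 1.46/0.487 = 3.998, the competitive rate law is v = Vmax[S] / (αKm + [S]).
v = 249×1.37 / (3.998×1.12 + 1.37) = 341.1/5.848 = 58.3 μM/s.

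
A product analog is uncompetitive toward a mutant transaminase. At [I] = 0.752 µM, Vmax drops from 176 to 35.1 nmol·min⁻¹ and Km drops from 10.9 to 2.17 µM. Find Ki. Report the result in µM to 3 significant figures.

0.187 µM

Uncompetitive: Vmax,app = Vmax/α (and Km,app = Km/α) with α = 1 + [I]/Ki.
α = Vmax/Vmax,app = 176/35.1 = 5.014.
Ki = [I]/(α − 1) = 0.752/4.014 = 0.187 µM.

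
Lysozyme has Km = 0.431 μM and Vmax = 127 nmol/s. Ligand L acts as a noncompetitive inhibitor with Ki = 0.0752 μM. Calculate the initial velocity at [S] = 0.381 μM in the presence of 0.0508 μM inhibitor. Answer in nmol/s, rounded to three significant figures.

35.6 nmol/s

With α = 1 + [I]/Ki = 1 + 0.0508/0.0752 = 1.676, the noncompetitive rate law is v = (Vmax/α)·[S] / (Km + [S]).
v = (127/1.676)×0.381 / (0.431 + 0.381) = 28.88/0.8120 = 35.6 nmol/s.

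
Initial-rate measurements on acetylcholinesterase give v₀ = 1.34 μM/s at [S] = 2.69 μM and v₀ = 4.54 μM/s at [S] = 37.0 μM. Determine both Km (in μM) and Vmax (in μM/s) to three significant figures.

In reciprocal form, 1/v = (Km/Vmax)·(1/[S]) + 1/Vmax. The two points give (1/[S], 1/v) = (0.3717, 0.7463) and (0.02703, 0.2203).
Slope = (0.7463 − 0.2203)/(0.3717 − 0.02703) = 1.526; intercept = 0.7463 − 1.526×0.3717 = 0.1790.
Vmax = 1/intercept = 5.59 μM/s; Km = slope × Vmax = 1.526 × 5.59 = 8.52 μM.

Km = 8.52 μM; Vmax = 5.59 μM/s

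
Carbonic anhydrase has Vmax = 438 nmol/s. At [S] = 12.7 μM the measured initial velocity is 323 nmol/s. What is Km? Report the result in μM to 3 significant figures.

4.52 μM

v/Vmax = 323/438 = 0.7374 = [S]/(Km+[S]).
So Km + [S] = [S]/0.7374 = 17.22 μM, giving Km = 17.22 − 12.7 = 4.52 μM.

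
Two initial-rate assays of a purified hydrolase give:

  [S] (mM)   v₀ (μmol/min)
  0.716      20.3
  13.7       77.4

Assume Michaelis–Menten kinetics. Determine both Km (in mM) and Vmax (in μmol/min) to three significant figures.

In reciprocal form, 1/v = (Km/Vmax)·(1/[S]) + 1/Vmax. The two points give (1/[S], 1/v) = (1.397, 0.04926) and (0.07299, 0.01292).
Slope = (0.04926 − 0.01292)/(1.397 − 0.07299) = 0.02746; intercept = 0.04926 − 0.02746×1.397 = 0.01092.
Vmax = 1/intercept = 91.6 μmol/min; Km = slope × Vmax = 0.02746 × 91.6 = 2.52 mM.

Km = 2.52 mM; Vmax = 91.6 μmol/min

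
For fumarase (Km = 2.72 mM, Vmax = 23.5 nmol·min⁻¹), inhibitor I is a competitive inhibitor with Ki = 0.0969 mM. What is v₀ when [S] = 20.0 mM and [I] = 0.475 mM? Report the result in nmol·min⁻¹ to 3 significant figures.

α = 1 + [I]/Ki = 1 + 0.475/0.0969 = 5.902.
For a competitive inhibitor, Vmax is unchanged and the apparent Km becomes α·Km: Km,app = 16.1 mM, Vmax,app = 23.5 nmol·min⁻¹.
v = Vmax,app·[S]/(Km,app + [S]) = 23.5 × 20.0/(16.1 + 20.0) = 13.0 nmol·min⁻¹.

13.0 nmol·min⁻¹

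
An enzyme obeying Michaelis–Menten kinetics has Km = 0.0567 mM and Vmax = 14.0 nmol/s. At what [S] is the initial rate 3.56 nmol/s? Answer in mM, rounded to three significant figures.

The required fractional saturation is v/Vmax = 3.56/14.0 = 0.2543.
Then [S]/(Km+[S]) = 0.2543 ⇒ [S] = 0.0567 × 0.2543/(1 − 0.2543) = 0.0193 mM.

0.0193 mM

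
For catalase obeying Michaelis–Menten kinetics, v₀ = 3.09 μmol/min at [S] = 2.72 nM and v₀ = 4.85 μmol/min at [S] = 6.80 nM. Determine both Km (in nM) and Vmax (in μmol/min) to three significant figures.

In reciprocal form, 1/v = (Km/Vmax)·(1/[S]) + 1/Vmax. The two points give (1/[S], 1/v) = (0.3676, 0.3236) and (0.1471, 0.2062).
Slope = (0.3236 − 0.2062)/(0.3676 − 0.1471) = 0.5324; intercept = 0.3236 − 0.5324×0.3676 = 0.1279.
Vmax = 1/intercept = 7.82 μmol/min; Km = slope × Vmax = 0.5324 × 7.82 = 4.16 nM.

Km = 4.16 nM; Vmax = 7.82 μmol/min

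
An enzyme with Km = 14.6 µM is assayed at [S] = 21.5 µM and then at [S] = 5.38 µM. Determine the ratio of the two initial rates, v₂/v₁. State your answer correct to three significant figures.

The fractional saturations are [S]/(Km+[S]) = 21.5/36.10 = 0.5956 and 5.38/19.98 = 0.2693.
v₂/v₁ is just their ratio: 0.2693/0.5956 = 0.452.

0.452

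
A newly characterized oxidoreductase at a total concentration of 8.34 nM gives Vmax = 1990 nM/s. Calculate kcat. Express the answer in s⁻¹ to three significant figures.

kcat = Vmax/[E]total = 1990 nM/s / 8.34 nM = 239 s⁻¹.

239 s⁻¹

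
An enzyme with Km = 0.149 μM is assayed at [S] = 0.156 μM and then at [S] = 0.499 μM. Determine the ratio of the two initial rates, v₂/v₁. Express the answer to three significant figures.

1.51

The fractional saturations are [S]/(Km+[S]) = 0.156/0.3050 = 0.5115 and 0.499/0.6480 = 0.7701.
v₂/v₁ is just their ratio: 0.7701/0.5115 = 1.51.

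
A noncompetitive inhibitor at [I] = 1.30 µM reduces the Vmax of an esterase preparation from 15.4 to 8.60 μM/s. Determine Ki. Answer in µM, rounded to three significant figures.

Noncompetitive: Vmax,app = Vmax/α with α = 1 + [I]/Ki.
α = Vmax/Vmax,app = 15.4/8.60 = 1.791.
Ki = [I]/(α − 1) = 1.30/0.7907 = 1.64 µM.

1.64 µM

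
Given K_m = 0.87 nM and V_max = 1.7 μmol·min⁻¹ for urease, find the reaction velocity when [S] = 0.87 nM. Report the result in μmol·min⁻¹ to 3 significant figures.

v = Vmax·[S]/(Km + [S]) = 1.7 × 0.87 / (0.87 + 0.87)
  = 1.479 / 1.740 = 0.850 μmol·min⁻¹.

0.850 μmol·min⁻¹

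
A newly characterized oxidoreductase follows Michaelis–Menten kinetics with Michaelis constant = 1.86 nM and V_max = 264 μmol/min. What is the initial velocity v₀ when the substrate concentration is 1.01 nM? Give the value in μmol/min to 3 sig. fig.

v = Vmax·[S]/(Km + [S]) = 264 × 1.01 / (1.86 + 1.01)
  = 266.6 / 2.870 = 92.9 μmol/min.

92.9 μmol/min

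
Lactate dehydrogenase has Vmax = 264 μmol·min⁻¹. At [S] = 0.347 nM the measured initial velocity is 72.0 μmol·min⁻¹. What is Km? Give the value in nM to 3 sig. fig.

v/Vmax = 72.0/264 = 0.2727 = [S]/(Km+[S]).
So Km + [S] = [S]/0.2727 = 1.272 nM, giving Km = 1.272 − 0.347 = 0.925 nM.

0.925 nM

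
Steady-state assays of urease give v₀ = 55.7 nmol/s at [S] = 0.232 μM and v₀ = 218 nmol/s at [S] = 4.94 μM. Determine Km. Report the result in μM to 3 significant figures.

0.828 μM

From v = Vmax[S]/(Km+[S]), each point gives Vmax = v(Km+[S])/[S].
Equating: 55.7(Km+0.232)/0.232 = 218(Km+4.94)/4.94.
240.1·Km + 55.7 = 44.13·Km + 218, so (240.1 − 44.13)·Km = 218 − 55.7.
Km = 162.3/196.0 = 0.828 μM; then Vmax = 55.7(0.828+0.232)/0.232 = 255 nmol/s.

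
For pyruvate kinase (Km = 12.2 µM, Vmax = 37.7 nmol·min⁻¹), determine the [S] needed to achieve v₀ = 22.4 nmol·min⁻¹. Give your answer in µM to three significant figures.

17.9 µM

Rearranging v = Vmax[S]/(Km+[S]) gives [S] = Km·v/(Vmax − v).
[S] = 12.2 × 22.4 / (37.7 − 22.4) = 273.3/15.30 = 17.9 µM.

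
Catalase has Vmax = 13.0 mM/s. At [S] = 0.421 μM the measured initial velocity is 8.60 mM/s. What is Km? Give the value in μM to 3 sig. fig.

0.215 μM

From v = Vmax[S]/(Km+[S]), Km = [S](Vmax − v)/v.
Km = 0.421 × (13.0 − 8.60) / 8.60 = 1.852/8.60 = 0.215 μM.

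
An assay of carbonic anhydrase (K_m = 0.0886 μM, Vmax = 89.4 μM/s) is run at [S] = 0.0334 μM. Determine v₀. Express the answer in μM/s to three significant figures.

24.5 μM/s

[S]/(Km+[S]) = 0.0334/0.1220 = 0.2738, the fractional saturation.
v = 0.2738 × Vmax = 0.2738 × 89.4 = 24.5 μM/s.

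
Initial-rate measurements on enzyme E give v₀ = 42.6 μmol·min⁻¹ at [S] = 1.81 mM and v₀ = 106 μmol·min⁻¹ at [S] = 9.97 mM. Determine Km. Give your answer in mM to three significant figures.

4.91 mM

From v = Vmax[S]/(Km+[S]), each point gives Vmax = v(Km+[S])/[S].
Equating: 42.6(Km+1.81)/1.81 = 106(Km+9.97)/9.97.
23.54·Km + 42.6 = 10.63·Km + 106, so (23.54 − 10.63)·Km = 106 − 42.6.
Km = 63.40/12.90 = 4.91 mM; then Vmax = 42.6(4.91+1.81)/1.81 = 158 μmol·min⁻¹.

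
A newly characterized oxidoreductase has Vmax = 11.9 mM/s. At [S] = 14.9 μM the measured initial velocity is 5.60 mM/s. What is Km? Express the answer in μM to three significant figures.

v/Vmax = 5.60/11.9 = 0.4706 = [S]/(Km+[S]).
So Km + [S] = [S]/0.4706 = 31.66 μM, giving Km = 31.66 − 14.9 = 16.8 μM.

16.8 μM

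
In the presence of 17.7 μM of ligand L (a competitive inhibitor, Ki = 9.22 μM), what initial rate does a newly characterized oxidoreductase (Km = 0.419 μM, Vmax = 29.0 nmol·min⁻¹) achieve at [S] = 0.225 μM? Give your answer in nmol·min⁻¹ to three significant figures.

α = 1 + [I]/Ki = 1 + 17.7/9.22 = 2.920.
For a competitive inhibitor, Vmax is unchanged and the apparent Km becomes α·Km: Km,app = 1.22 μM, Vmax,app = 29.0 nmol·min⁻¹.
v = Vmax,app·[S]/(Km,app + [S]) = 29.0 × 0.225/(1.22 + 0.225) = 4.51 nmol·min⁻¹.

4.51 nmol·min⁻¹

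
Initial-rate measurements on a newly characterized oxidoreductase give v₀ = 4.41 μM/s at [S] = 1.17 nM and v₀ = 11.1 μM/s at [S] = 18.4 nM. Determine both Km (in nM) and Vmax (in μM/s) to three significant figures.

Km = 2.11 nM; Vmax = 12.4 μM/s

From v = Vmax[S]/(Km+[S]), each point gives Vmax = v(Km+[S])/[S].
Equating: 4.41(Km+1.17)/1.17 = 11.1(Km+18.4)/18.4.
3.769·Km + 4.41 = 0.6033·Km + 11.1, so (3.769 − 0.6033)·Km = 11.1 − 4.41.
Km = 6.690/3.166 = 2.11 nM; then Vmax = 4.41(2.11+1.17)/1.17 = 12.4 μM/s.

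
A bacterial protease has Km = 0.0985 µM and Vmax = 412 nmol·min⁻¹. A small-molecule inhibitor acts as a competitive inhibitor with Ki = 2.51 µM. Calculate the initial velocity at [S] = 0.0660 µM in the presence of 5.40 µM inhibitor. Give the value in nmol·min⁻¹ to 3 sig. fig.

72.2 nmol·min⁻¹

With α = 1 + [I]/Ki = 1 + 5.40/2.51 = 3.151, the competitive rate law is v = Vmax[S] / (αKm + [S]).
v = 412×0.0660 / (3.151×0.0985 + 0.0660) = 27.19/0.3764 = 72.2 nmol·min⁻¹.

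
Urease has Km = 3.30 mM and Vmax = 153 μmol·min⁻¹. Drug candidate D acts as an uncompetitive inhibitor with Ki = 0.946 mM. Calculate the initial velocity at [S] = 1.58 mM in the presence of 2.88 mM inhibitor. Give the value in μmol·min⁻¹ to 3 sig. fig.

α = 1 + [I]/Ki = 1 + 2.88/0.946 = 4.044.
For an uncompetitive inhibitor, both parameters are divided by α, giving Vmax/α and Km/α: Km,app = 0.816 mM, Vmax,app = 37.8 μmol·min⁻¹.
v = Vmax,app·[S]/(Km,app + [S]) = 37.8 × 1.58/(0.816 + 1.58) = 24.9 μmol·min⁻¹.

24.9 μmol·min⁻¹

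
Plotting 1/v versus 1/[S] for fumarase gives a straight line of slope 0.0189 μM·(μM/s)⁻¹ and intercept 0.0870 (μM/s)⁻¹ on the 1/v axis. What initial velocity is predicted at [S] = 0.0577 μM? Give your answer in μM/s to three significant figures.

2.41 μM/s

The y-intercept is 1/Vmax, so Vmax = 1/0.0870 = 11.5 μM/s.
The slope is Km/Vmax, so Km = 0.0189 × 11.5 = 0.217 μM.
Then v = 11.5 × 0.0577/(0.217 + 0.0577) = 2.41 μM/s.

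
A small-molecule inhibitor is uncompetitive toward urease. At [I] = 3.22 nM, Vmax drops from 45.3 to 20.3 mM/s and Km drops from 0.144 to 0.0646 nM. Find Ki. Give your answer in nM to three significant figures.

Uncompetitive: Vmax,app = Vmax/α (and Km,app = Km/α) with α = 1 + [I]/Ki.
α = Vmax/Vmax,app = 45.3/20.3 = 2.232.
Since α = 1 + [I]/Ki, [I]/Ki = 2.232 − 1 = 1.232 and Ki = 3.22/1.232 = 2.61 nM.

2.61 nM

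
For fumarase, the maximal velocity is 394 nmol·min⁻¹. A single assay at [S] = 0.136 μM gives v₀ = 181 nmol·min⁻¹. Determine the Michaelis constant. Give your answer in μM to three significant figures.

From v = Vmax[S]/(Km+[S]), Km = [S](Vmax − v)/v.
Km = 0.136 × (394 − 181) / 181 = 28.97/181 = 0.160 μM.

0.160 μM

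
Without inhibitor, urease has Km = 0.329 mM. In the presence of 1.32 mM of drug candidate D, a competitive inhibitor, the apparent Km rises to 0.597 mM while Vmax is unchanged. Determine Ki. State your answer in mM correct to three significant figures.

Competitive: Km,app = α·Km with α = 1 + [I]/Ki.
α = Km,app/Km = 0.597/0.329 = 1.815.
Since α = 1 + [I]/Ki, [I]/Ki = 1.815 − 1 = 0.8146 and Ki = 1.32/0.8146 = 1.62 mM.

1.62 mM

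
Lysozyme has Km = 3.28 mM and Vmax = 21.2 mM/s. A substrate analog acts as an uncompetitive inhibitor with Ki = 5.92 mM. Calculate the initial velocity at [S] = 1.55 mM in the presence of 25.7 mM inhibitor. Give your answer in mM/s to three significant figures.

2.84 mM/s

With α = 1 + [I]/Ki = 1 + 25.7/5.92 = 5.341, the uncompetitive rate law is v = (Vmax/α)·[S] / (Km/α + [S]).
v = (21.2/5.341)×1.55 / (3.28/5.341 + 1.55) = 6.152/2.164 = 2.84 mM/s.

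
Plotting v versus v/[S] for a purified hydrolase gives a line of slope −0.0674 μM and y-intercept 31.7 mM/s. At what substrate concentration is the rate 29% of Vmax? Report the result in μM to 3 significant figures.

The Eadie–Hofstee slope gives Km = 0.0674 μM (slope = −Km).
v/Vmax = [S]/(Km+[S]) = 0.29 ⇒ [S] = Km·0.29/(1−0.29) = 0.0674 × 0.4085 = 0.0275 μM.

0.0275 μM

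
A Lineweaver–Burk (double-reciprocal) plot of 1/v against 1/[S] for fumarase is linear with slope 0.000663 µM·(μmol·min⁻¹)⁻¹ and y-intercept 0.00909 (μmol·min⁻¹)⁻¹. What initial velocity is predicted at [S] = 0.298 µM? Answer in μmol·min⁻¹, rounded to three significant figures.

88.4 μmol·min⁻¹

The y-intercept is 1/Vmax, so Vmax = 1/0.00909 = 110 μmol·min⁻¹.
The slope is Km/Vmax, so Km = 0.000663 × 110 = 0.0729 µM.
Then v = 110 × 0.298/(0.0729 + 0.298) = 88.4 μmol·min⁻¹.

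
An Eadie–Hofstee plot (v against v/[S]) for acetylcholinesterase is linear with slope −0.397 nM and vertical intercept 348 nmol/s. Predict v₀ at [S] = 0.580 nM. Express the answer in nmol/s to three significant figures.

In the Eadie–Hofstee form v = Vmax − Km·(v/[S]), the slope is −Km and the intercept is Vmax, so Km = 0.397 nM and Vmax = 348 nmol/s.
v = 348 × 0.580/(0.397 + 0.580) = 207 nmol/s.

207 nmol/s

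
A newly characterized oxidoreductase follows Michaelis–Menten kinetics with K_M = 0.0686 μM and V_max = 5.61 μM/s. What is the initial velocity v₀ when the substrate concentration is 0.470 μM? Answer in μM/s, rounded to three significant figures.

4.90 μM/s

v = Vmax·[S]/(Km + [S]) = 5.61 × 0.470 / (0.0686 + 0.470)
  = 2.637 / 0.5386 = 4.90 μM/s.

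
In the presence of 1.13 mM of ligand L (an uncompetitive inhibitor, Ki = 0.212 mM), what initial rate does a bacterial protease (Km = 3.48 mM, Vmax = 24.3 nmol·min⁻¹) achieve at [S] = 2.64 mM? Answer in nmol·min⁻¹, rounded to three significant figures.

3.18 nmol·min⁻¹

α = 1 + [I]/Ki = 1 + 1.13/0.212 = 6.330.
For an uncompetitive inhibitor, both parameters are divided by α, giving Vmax/α and Km/α: Km,app = 0.550 mM, Vmax,app = 3.84 nmol·min⁻¹.
v = Vmax,app·[S]/(Km,app + [S]) = 3.84 × 2.64/(0.550 + 2.64) = 3.18 nmol·min⁻¹.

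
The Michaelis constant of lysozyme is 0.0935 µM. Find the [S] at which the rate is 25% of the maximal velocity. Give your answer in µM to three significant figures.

v/Vmax = [S]/(Km+[S]) = 0.25, so [S] = Km·0.25/(1 − 0.25) = 0.0935 × 0.3333.
[S] = 0.0312 µM.

0.0312 µM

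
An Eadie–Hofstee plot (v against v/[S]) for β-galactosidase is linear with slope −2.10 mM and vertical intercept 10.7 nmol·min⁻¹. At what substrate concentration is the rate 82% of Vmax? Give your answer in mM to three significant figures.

The Eadie–Hofstee slope gives Km = 2.10 mM (slope = −Km).
v/Vmax = [S]/(Km+[S]) = 0.82 ⇒ [S] = Km·0.82/(1−0.82) = 2.10 × 4.556 = 9.57 mM.

9.57 mM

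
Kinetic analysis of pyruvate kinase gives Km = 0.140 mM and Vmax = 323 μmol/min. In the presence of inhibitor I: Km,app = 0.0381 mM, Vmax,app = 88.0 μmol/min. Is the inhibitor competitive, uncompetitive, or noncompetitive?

uncompetitive

Both Km and Vmax decrease by the same factor (~3.67-fold) — characteristic of uncompetitive inhibition.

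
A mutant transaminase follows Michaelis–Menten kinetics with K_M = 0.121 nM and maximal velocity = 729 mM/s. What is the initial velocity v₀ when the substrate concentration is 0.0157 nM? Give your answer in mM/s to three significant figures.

[S]/(Km+[S]) = 0.0157/0.1367 = 0.1149, the fractional saturation.
v = 0.1149 × Vmax = 0.1149 × 729 = 83.7 mM/s.

83.7 mM/s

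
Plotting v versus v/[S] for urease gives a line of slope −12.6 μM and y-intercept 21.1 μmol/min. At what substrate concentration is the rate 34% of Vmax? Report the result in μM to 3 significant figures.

The Eadie–Hofstee slope gives Km = 12.6 μM (slope = −Km).
v/Vmax = [S]/(Km+[S]) = 0.34 ⇒ [S] = Km·0.34/(1−0.34) = 12.6 × 0.5152 = 6.49 μM.

6.49 μM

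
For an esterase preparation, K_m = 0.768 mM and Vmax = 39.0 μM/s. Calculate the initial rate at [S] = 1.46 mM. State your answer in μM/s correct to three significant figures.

[S]/(Km+[S]) = 1.46/2.228 = 0.6553, the fractional saturation.
v = 0.6553 × Vmax = 0.6553 × 39.0 = 25.6 μM/s.

25.6 μM/s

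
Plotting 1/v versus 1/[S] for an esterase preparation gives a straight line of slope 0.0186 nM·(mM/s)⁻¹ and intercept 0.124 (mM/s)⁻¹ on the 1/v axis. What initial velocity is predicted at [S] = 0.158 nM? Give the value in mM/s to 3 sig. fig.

The y-intercept is 1/Vmax, so Vmax = 1/0.124 = 8.06 mM/s.
The slope is Km/Vmax, so Km = 0.0186 × 8.06 = 0.150 nM.
Then v = 8.06 × 0.158/(0.150 + 0.158) = 4.14 mM/s.

4.14 mM/s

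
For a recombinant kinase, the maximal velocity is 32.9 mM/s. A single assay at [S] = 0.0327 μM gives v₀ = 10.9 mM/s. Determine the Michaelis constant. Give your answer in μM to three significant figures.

0.0660 μM

v/Vmax = 10.9/32.9 = 0.3313 = [S]/(Km+[S]).
So Km + [S] = [S]/0.3313 = 0.09870 μM, giving Km = 0.09870 − 0.0327 = 0.0660 μM.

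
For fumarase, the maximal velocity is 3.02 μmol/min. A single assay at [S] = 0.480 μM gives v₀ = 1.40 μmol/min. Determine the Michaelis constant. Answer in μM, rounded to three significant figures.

0.555 μM

From v = Vmax[S]/(Km+[S]), Km = [S](Vmax − v)/v.
Km = 0.480 × (3.02 − 1.40) / 1.40 = 0.7776/1.40 = 0.555 μM.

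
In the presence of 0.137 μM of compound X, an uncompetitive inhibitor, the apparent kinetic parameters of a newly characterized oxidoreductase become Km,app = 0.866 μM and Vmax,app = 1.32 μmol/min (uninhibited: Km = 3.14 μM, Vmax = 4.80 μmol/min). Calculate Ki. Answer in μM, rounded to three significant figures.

0.0520 μM

Uncompetitive: Vmax,app = Vmax/α (and Km,app = Km/α) with α = 1 + [I]/Ki.
α = Vmax/Vmax,app = 4.80/1.32 = 3.636.
Ki = [I]/(α − 1) = 0.137/2.636 = 0.0520 μM.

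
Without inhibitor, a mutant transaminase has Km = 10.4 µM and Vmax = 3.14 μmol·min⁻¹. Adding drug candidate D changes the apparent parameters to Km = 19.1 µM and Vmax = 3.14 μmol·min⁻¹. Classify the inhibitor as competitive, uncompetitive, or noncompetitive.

Km increases (10.4 → 19.1 µM) while Vmax is unchanged — the hallmark of competitive inhibition.

competitive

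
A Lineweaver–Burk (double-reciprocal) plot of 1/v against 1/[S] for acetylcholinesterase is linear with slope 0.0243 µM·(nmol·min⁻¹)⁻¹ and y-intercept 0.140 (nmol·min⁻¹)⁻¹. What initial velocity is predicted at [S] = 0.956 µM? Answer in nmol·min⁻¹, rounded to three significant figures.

The y-intercept is 1/Vmax, so Vmax = 1/0.140 = 7.14 nmol·min⁻¹.
The slope is Km/Vmax, so Km = 0.0243 × 7.14 = 0.174 µM.
Then v = 7.14 × 0.956/(0.174 + 0.956) = 6.05 nmol·min⁻¹.

6.05 nmol·min⁻¹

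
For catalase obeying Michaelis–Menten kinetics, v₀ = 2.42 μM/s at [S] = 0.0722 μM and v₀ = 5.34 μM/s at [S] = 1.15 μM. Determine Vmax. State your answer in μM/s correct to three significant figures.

In reciprocal form, 1/v = (Km/Vmax)·(1/[S]) + 1/Vmax. The two points give (1/[S], 1/v) = (13.85, 0.4132) and (0.8696, 0.1873).
Slope = (0.4132 − 0.1873)/(13.85 − 0.8696) = 0.01741; intercept = 0.4132 − 0.01741×13.85 = 0.1721.
Vmax = 1/intercept = 5.81 μM/s; Km = slope × Vmax = 0.01741 × 5.81 = 0.101 μM.

5.81 μM/s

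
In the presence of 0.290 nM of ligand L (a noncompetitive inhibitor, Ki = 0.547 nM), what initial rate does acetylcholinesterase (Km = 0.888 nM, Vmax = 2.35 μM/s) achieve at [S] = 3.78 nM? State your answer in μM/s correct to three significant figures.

1.24 μM/s

With α = 1 + [I]/Ki = 1 + 0.290/0.547 = 1.530, the noncompetitive rate law is v = (Vmax/α)·[S] / (Km + [S]).
v = (2.35/1.530)×3.78 / (0.888 + 3.78) = 5.805/4.668 = 1.24 μM/s.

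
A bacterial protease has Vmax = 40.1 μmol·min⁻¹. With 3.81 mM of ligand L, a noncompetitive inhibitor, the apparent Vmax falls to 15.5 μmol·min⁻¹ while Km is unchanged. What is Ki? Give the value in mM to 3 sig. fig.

Noncompetitive: Vmax,app = Vmax/α with α = 1 + [I]/Ki.
α = Vmax/Vmax,app = 40.1/15.5 = 2.587.
Since α = 1 + [I]/Ki, [I]/Ki = 2.587 − 1 = 1.587 and Ki = 3.81/1.587 = 2.40 mM.

2.40 mM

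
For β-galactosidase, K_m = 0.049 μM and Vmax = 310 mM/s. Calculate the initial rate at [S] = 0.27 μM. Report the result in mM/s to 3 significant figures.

v = Vmax·[S]/(Km + [S]) = 310 × 0.27 / (0.049 + 0.27)
  = 83.70 / 0.3190 = 262 mM/s.

262 mM/s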